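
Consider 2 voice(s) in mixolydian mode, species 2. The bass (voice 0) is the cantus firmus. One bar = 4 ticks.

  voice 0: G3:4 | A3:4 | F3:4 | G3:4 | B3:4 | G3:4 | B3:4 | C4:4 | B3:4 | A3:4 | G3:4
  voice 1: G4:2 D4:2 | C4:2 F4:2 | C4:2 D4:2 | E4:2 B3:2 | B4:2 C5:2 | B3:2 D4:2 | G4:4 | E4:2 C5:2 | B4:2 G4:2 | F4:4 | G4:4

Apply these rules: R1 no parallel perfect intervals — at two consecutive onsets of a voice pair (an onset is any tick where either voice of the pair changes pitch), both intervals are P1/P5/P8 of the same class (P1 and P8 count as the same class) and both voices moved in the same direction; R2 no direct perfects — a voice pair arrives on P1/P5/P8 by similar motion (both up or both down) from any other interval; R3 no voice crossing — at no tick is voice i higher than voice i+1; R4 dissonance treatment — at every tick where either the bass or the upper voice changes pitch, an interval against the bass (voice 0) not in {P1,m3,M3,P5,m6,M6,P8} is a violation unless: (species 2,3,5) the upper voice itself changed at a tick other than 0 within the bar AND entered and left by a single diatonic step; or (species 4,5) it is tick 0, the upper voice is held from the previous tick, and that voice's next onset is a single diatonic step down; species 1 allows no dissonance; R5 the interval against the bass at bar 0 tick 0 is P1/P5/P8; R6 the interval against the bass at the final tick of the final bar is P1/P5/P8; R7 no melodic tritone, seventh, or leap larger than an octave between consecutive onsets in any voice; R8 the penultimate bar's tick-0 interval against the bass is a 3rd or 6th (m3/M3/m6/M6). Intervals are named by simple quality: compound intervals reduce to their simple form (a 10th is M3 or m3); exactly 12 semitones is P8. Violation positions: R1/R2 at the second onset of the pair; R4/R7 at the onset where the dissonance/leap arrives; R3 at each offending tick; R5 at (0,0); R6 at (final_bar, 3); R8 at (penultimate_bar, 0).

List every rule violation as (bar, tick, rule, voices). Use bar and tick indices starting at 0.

(2, 0, R2, (0, 1))
(4, 0, R2, (0, 1))
(4, 2, R4, (0, 1))
(5, 0, R7, (1,))
(8, 0, R1, (0, 1))

bar 0: v0=G3 v1=G4 downbeat P8
bar 1: v0=A3 v1=C4 downbeat m3
bar 2: v0=F3 v1=C4 downbeat P5
bar 3: v0=G3 v1=E4 downbeat M6
bar 4: v0=B3 v1=B4 downbeat P8
bar 5: v0=G3 v1=B3 downbeat M3
bar 6: v0=B3 v1=G4 downbeat m6
bar 7: v0=C4 v1=E4 downbeat M3
bar 8: v0=B3 v1=B4 downbeat P8
bar 9: v0=A3 v1=F4 downbeat m6
bar 10: v0=G3 v1=G4 downbeat P8
  -> R2 @ bar 2 tick 0 v(0, 1): A3/F4 m6 -> F3/C4 P5 similar
  -> R2 @ bar 4 tick 0 v(0, 1): G3/B3 M3 -> B3/B4 P8 similar
  -> R4 @ bar 4 tick 2 v(0, 1): B3/C5 m2 untreated
  -> R7 @ bar 5 tick 0 v(1,): C5->B3 leap 13st
  -> R1 @ bar 8 tick 0 v(0, 1): C4/C5 P8 -> B3/B4 P8 similar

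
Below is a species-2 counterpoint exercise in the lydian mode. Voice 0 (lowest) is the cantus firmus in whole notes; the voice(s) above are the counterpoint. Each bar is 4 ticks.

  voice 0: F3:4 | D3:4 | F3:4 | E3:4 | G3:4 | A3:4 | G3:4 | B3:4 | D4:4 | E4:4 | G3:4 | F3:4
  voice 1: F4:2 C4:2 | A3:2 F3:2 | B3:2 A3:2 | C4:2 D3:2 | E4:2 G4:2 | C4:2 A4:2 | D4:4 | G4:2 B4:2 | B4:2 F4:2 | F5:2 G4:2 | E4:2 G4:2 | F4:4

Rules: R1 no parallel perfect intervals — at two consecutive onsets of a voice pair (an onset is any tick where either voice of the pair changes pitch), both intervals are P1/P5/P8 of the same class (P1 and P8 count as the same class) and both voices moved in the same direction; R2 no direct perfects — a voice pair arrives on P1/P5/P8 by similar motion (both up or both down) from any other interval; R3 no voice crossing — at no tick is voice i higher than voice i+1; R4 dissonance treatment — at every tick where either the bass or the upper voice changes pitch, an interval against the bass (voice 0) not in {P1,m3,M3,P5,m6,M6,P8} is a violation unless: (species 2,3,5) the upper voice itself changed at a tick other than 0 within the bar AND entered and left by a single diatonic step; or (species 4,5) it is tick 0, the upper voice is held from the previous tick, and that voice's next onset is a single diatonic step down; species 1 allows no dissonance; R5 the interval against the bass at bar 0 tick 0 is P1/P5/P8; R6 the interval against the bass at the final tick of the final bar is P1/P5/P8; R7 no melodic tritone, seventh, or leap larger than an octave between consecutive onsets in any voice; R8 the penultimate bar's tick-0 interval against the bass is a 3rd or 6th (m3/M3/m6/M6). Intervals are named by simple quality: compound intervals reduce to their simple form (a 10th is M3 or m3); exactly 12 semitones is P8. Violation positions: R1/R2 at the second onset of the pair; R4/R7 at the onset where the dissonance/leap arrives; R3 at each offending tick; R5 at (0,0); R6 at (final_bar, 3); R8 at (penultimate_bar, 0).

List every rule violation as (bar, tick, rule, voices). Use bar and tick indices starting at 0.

bar 0: v0=F3 v1=F4 downbeat P8
bar 1: v0=D3 v1=A3 downbeat P5
bar 2: v0=F3 v1=B3 downbeat TT
bar 3: v0=E3 v1=C4 downbeat m6
bar 4: v0=G3 v1=E4 downbeat M6
bar 5: v0=A3 v1=C4 downbeat m3
bar 6: v0=G3 v1=D4 downbeat P5
bar 7: v0=B3 v1=G4 downbeat m6
bar 8: v0=D4 v1=B4 downbeat M6
bar 9: v0=E4 v1=F5 downbeat m2
bar 10: v0=G3 v1=E4 downbeat M6
bar 11: v0=F3 v1=F4 downbeat P8
  -> R1 @ bar 1 tick 0 v(0, 1): F3/C4 P5 -> D3/A3 P5 similar
  -> R4 @ bar 2 tick 0 v(0, 1): F3/B3 TT untreated
  -> R7 @ bar 2 tick 0 v(1,): F3->B3 leap 6st
  -> R3 @ bar 3 tick 2 v(0, 1): E3 above D3
  -> R4 @ bar 3 tick 2 v(0, 1): E3/D3 M2 untreated
  -> R7 @ bar 3 tick 2 v(1,): C4->D3 leap 10st
  -> R3 @ bar 3 tick 3 v(0, 1): E3 above D3
  -> R7 @ bar 4 tick 0 v(1,): D3->E4 leap 14st
  -> R2 @ bar 6 tick 0 v(0, 1): A3/A4 P8 -> G3/D4 P5 similar
  -> R7 @ bar 8 tick 2 v(1,): B4->F4 leap 6st
  -> R4 @ bar 9 tick 0 v(0, 1): E4/F5 m2 untreated
  -> R7 @ bar 9 tick 2 v(1,): F5->G4 leap 10st
  -> R1 @ bar 11 tick 0 v(0, 1): G3/G4 P8 -> F3/F4 P8 similar

(1, 0, R1, (0, 1))
(2, 0, R4, (0, 1))
(2, 0, R7, (1,))
(3, 2, R3, (0, 1))
(3, 2, R4, (0, 1))
(3, 2, R7, (1,))
(3, 3, R3, (0, 1))
(4, 0, R7, (1,))
(6, 0, R2, (0, 1))
(8, 2, R7, (1,))
(9, 0, R4, (0, 1))
(9, 2, R7, (1,))
(11, 0, R1, (0, 1))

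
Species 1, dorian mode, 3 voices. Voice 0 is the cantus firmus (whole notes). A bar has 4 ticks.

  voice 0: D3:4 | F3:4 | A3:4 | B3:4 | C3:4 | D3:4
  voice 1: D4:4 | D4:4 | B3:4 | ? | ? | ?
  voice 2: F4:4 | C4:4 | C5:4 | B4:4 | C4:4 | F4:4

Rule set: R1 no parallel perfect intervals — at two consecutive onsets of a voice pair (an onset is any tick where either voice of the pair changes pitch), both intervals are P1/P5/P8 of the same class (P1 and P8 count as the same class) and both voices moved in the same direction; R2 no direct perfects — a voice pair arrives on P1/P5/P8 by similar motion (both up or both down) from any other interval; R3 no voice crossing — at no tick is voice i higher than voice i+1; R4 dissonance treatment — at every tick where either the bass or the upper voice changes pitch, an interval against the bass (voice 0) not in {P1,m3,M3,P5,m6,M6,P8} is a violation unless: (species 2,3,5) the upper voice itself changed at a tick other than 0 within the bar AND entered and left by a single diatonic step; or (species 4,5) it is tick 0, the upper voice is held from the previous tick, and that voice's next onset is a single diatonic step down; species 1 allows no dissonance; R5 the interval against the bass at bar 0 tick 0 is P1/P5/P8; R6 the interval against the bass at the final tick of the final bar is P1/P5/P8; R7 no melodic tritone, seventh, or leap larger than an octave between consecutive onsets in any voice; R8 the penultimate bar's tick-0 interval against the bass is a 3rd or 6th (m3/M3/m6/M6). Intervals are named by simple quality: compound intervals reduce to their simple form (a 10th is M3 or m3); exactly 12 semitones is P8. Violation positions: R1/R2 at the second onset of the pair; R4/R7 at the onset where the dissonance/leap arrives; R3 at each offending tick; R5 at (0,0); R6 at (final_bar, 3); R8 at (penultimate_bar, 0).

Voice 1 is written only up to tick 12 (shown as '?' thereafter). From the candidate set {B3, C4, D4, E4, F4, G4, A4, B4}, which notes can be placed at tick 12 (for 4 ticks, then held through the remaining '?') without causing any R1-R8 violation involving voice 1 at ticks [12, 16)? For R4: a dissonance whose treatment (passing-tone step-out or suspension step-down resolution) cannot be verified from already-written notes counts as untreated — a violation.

{B3, D4, G4}

B3: legal
C4: violates R4
D4: legal
E4: violates R4
F4: violates R4,R7
G4: legal
A4: violates R4,R7
B4: violates R2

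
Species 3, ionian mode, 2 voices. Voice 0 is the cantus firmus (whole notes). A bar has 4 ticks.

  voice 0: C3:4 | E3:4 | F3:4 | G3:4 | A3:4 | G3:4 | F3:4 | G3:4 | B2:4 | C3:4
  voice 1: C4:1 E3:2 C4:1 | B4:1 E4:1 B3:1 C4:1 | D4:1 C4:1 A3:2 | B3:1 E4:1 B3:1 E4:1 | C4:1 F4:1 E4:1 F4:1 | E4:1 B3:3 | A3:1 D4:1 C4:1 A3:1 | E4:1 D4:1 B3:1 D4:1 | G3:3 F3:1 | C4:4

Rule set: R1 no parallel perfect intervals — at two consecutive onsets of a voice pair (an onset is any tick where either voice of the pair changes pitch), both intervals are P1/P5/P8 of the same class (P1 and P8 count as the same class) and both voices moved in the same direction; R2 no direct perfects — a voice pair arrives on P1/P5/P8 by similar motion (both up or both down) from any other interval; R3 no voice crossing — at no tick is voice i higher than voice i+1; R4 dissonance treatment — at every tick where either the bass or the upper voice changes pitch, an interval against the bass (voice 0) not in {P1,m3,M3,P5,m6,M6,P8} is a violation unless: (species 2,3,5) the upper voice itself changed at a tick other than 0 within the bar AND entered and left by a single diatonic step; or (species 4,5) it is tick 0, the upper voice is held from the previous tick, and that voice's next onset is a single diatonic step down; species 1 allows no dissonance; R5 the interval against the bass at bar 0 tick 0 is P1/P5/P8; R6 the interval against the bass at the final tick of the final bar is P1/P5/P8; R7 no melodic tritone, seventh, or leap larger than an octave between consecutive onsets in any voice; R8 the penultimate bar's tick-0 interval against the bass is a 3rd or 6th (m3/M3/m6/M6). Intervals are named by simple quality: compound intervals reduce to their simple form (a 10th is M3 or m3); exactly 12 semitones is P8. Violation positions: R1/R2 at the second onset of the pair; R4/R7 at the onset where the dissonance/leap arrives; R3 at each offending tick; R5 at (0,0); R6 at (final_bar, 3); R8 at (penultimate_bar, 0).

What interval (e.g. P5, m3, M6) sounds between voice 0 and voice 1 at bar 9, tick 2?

P8

voice 0=C3 voice 1=C4 -> P8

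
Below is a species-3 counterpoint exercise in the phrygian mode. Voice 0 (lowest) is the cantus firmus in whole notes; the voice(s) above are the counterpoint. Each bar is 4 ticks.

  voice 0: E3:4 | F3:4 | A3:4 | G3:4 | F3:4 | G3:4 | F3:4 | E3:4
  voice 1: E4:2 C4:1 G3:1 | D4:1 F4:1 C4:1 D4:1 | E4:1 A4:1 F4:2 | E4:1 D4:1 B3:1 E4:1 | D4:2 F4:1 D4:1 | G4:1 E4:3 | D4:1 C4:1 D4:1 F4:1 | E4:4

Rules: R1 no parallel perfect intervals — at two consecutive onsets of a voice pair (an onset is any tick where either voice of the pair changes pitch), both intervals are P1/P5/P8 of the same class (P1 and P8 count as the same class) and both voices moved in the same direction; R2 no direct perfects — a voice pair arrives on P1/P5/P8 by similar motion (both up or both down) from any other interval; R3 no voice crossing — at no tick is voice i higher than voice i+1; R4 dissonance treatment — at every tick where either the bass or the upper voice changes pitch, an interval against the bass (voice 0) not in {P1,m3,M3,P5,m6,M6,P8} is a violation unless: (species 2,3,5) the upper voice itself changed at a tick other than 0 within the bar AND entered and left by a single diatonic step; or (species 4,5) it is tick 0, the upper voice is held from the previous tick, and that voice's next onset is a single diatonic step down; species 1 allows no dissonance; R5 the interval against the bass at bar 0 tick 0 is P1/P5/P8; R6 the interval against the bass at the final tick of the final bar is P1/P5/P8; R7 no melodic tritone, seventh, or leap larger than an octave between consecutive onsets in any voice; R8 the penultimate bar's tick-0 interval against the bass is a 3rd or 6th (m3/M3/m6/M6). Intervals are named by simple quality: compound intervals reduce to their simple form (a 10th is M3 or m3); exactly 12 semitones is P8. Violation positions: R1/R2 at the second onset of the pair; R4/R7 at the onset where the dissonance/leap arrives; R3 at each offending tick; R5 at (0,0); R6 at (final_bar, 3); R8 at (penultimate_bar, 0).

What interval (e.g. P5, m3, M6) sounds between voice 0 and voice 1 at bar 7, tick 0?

voice 0=E3 voice 1=E4 -> P8

P8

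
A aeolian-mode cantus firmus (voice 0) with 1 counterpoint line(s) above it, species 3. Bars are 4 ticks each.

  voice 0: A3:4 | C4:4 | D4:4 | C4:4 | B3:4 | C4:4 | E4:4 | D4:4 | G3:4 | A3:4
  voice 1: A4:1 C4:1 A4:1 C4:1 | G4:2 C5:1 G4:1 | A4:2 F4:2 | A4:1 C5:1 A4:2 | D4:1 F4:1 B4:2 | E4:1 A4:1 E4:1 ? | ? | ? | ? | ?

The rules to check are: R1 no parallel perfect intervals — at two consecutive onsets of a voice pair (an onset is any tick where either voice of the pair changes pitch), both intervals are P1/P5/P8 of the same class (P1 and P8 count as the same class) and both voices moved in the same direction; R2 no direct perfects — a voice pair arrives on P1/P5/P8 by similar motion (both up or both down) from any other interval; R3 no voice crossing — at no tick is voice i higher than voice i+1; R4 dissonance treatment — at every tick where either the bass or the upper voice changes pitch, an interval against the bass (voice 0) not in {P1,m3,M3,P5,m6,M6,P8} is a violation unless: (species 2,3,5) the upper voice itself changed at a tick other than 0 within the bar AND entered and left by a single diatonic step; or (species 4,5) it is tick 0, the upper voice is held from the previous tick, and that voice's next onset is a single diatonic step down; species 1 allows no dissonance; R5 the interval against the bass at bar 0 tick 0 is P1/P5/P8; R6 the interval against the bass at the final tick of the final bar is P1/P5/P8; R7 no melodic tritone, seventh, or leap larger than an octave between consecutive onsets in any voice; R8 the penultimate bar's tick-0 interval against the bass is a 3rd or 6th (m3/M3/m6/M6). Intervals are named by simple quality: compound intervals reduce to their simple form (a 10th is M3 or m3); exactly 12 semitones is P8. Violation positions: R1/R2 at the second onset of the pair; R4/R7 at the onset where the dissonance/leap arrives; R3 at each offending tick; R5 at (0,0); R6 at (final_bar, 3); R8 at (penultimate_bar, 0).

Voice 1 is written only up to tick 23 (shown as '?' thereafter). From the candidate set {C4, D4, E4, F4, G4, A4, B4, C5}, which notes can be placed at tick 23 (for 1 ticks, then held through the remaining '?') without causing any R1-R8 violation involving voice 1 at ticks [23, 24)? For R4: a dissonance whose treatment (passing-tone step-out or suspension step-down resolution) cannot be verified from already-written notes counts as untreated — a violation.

C4: legal
D4: violates R4
E4: legal
F4: violates R4
G4: legal
A4: legal
B4: violates R4
C5: legal

{A4, C4, C5, E4, G4}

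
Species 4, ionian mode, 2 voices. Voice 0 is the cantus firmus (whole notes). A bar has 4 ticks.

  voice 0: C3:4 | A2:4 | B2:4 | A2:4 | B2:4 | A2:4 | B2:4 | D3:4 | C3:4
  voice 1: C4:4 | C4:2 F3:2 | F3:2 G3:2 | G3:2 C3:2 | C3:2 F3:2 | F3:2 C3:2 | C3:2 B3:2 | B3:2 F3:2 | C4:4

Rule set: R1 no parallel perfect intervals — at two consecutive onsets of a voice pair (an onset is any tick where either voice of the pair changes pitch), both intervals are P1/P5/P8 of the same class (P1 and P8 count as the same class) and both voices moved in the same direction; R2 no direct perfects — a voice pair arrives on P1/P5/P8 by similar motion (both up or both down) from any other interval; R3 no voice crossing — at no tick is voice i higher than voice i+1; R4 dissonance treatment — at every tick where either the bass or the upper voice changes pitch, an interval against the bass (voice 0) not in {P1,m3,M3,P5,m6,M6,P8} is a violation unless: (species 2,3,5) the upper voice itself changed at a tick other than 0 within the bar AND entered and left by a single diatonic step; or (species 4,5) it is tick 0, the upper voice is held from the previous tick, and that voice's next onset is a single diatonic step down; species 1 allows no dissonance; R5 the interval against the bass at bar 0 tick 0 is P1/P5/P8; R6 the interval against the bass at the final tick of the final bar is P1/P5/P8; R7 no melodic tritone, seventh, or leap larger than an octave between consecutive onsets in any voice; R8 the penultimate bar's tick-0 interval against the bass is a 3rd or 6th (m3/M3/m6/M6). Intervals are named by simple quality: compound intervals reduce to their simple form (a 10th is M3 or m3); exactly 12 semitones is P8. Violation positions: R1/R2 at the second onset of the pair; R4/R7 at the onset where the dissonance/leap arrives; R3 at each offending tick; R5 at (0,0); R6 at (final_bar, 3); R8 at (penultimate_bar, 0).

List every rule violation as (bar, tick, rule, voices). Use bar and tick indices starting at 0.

bar 0: v0=C3 v1=C4 downbeat P8
bar 1: v0=A2 v1=C4 downbeat m3
bar 2: v0=B2 v1=F3 downbeat TT
bar 3: v0=A2 v1=G3 downbeat m7
bar 4: v0=B2 v1=C3 downbeat m2
bar 5: v0=A2 v1=F3 downbeat m6
bar 6: v0=B2 v1=C3 downbeat m2
bar 7: v0=D3 v1=B3 downbeat M6
bar 8: v0=C3 v1=C4 downbeat P8
  -> R4 @ bar 2 tick 0 v(0, 1): B2/F3 TT untreated
  -> R4 @ bar 3 tick 0 v(0, 1): A2/G3 m7 untreated
  -> R4 @ bar 4 tick 0 v(0, 1): B2/C3 m2 untreated
  -> R4 @ bar 4 tick 2 v(0, 1): B2/F3 TT untreated
  -> R4 @ bar 6 tick 0 v(0, 1): B2/C3 m2 untreated
  -> R7 @ bar 6 tick 2 v(1,): C3->B3 leap 11st
  -> R7 @ bar 7 tick 2 v(1,): B3->F3 leap 6st

(2, 0, R4, (0, 1))
(3, 0, R4, (0, 1))
(4, 0, R4, (0, 1))
(4, 2, R4, (0, 1))
(6, 0, R4, (0, 1))
(6, 2, R7, (1,))
(7, 2, R7, (1,))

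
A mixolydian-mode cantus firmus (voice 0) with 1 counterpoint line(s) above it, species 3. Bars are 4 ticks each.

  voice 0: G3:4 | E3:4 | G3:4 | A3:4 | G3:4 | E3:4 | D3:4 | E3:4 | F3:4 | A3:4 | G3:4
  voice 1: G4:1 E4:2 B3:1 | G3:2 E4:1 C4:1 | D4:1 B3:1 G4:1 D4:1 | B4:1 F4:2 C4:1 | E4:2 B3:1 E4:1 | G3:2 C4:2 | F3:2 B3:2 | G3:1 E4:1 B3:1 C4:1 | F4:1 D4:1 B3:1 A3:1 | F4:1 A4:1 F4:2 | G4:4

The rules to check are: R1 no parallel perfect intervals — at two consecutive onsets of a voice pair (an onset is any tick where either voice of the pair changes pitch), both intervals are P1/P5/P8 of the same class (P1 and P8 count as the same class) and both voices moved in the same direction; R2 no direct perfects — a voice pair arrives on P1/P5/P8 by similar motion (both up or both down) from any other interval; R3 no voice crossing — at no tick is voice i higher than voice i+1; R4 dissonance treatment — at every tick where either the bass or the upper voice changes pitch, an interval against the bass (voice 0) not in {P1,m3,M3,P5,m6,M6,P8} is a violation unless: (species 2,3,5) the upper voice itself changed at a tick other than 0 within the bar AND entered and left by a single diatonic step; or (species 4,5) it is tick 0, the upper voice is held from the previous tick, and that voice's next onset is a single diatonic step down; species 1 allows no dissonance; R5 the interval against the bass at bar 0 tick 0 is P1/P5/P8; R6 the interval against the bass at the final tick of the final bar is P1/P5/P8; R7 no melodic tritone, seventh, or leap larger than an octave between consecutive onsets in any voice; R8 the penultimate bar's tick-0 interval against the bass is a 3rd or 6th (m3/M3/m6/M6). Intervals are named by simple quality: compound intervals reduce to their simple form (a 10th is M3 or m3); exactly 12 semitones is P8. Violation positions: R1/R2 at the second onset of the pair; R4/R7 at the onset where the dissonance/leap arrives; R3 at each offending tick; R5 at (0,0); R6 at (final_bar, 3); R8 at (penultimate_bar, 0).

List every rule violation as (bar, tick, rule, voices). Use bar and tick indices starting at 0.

bar 0: v0=G3 v1=G4 downbeat P8
bar 1: v0=E3 v1=G3 downbeat m3
bar 2: v0=G3 v1=D4 downbeat P5
bar 3: v0=A3 v1=B4 downbeat M2
bar 4: v0=G3 v1=E4 downbeat M6
bar 5: v0=E3 v1=G3 downbeat m3
bar 6: v0=D3 v1=F3 downbeat m3
bar 7: v0=E3 v1=G3 downbeat m3
bar 8: v0=F3 v1=F4 downbeat P8
bar 9: v0=A3 v1=F4 downbeat m6
bar 10: v0=G3 v1=G4 downbeat P8
  -> R2 @ bar 2 tick 0 v(0, 1): E3/C4 m6 -> G3/D4 P5 similar
  -> R4 @ bar 3 tick 0 v(0, 1): A3/B4 M2 untreated
  -> R7 @ bar 3 tick 1 v(1,): B4->F4 leap 6st
  -> R7 @ bar 6 tick 2 v(1,): F3->B3 leap 6st
  -> R2 @ bar 8 tick 0 v(0, 1): E3/C4 m6 -> F3/F4 P8 similar
  -> R4 @ bar 8 tick 2 v(0, 1): F3/B3 TT untreated

(2, 0, R2, (0, 1))
(3, 0, R4, (0, 1))
(3, 1, R7, (1,))
(6, 2, R7, (1,))
(8, 0, R2, (0, 1))
(8, 2, R4, (0, 1))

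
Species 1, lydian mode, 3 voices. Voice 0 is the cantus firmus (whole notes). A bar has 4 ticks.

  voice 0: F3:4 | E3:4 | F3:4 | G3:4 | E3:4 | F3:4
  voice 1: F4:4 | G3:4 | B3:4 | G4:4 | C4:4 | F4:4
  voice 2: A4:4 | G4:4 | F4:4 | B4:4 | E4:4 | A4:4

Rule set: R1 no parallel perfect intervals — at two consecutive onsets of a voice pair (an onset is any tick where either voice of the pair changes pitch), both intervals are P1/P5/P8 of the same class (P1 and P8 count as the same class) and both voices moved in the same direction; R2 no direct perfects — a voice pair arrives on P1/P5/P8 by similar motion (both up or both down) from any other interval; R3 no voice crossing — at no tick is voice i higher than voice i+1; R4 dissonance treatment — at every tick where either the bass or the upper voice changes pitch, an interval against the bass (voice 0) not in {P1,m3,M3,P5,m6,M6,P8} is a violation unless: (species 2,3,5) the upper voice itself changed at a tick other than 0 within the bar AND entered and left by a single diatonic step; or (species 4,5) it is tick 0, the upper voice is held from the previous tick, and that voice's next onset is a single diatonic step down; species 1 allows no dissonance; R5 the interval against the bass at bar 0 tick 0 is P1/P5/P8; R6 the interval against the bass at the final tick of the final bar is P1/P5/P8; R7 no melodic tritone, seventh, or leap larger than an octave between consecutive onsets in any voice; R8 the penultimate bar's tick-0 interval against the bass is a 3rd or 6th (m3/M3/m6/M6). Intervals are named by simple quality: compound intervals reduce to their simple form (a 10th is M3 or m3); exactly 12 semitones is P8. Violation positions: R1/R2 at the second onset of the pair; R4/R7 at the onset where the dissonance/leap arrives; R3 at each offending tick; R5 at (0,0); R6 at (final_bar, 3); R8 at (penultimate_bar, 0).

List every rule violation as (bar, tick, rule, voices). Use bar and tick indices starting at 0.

(0, 0, R5, (0, 2))
(1, 0, R2, (1, 2))
(1, 0, R7, (1,))
(2, 0, R4, (0, 1))
(3, 0, R2, (0, 1))
(3, 0, R7, (2,))
(4, 0, R2, (0, 2))
(4, 0, R8, (0, 2))
(5, 0, R2, (0, 1))
(5, 3, R6, (0, 2))

bar 0: v0=F3 v1=F4 v2=A4 downbeat M3
bar 1: v0=E3 v1=G3 v2=G4 downbeat m3
bar 2: v0=F3 v1=B3 v2=F4 downbeat P8
bar 3: v0=G3 v1=G4 v2=B4 downbeat M3
bar 4: v0=E3 v1=C4 v2=E4 downbeat P8
bar 5: v0=F3 v1=F4 v2=A4 downbeat M3
  -> R5 @ bar 0 tick 0 v(0, 2): opens on M3
  -> R2 @ bar 1 tick 0 v(1, 2): F4/A4 M3 -> G3/G4 P8 similar
  -> R7 @ bar 1 tick 0 v(1,): F4->G3 leap 10st
  -> R4 @ bar 2 tick 0 v(0, 1): F3/B3 TT untreated
  -> R2 @ bar 3 tick 0 v(0, 1): F3/B3 TT -> G3/G4 P8 similar
  -> R7 @ bar 3 tick 0 v(2,): F4->B4 leap 6st
  -> R2 @ bar 4 tick 0 v(0, 2): G3/B4 M3 -> E3/E4 P8 similar
  -> R8 @ bar 4 tick 0 v(0, 2): penult P8 not 3rd/6th
  -> R2 @ bar 5 tick 0 v(0, 1): E3/C4 m6 -> F3/F4 P8 similar
  -> R6 @ bar 5 tick 3 v(0, 2): closes on M3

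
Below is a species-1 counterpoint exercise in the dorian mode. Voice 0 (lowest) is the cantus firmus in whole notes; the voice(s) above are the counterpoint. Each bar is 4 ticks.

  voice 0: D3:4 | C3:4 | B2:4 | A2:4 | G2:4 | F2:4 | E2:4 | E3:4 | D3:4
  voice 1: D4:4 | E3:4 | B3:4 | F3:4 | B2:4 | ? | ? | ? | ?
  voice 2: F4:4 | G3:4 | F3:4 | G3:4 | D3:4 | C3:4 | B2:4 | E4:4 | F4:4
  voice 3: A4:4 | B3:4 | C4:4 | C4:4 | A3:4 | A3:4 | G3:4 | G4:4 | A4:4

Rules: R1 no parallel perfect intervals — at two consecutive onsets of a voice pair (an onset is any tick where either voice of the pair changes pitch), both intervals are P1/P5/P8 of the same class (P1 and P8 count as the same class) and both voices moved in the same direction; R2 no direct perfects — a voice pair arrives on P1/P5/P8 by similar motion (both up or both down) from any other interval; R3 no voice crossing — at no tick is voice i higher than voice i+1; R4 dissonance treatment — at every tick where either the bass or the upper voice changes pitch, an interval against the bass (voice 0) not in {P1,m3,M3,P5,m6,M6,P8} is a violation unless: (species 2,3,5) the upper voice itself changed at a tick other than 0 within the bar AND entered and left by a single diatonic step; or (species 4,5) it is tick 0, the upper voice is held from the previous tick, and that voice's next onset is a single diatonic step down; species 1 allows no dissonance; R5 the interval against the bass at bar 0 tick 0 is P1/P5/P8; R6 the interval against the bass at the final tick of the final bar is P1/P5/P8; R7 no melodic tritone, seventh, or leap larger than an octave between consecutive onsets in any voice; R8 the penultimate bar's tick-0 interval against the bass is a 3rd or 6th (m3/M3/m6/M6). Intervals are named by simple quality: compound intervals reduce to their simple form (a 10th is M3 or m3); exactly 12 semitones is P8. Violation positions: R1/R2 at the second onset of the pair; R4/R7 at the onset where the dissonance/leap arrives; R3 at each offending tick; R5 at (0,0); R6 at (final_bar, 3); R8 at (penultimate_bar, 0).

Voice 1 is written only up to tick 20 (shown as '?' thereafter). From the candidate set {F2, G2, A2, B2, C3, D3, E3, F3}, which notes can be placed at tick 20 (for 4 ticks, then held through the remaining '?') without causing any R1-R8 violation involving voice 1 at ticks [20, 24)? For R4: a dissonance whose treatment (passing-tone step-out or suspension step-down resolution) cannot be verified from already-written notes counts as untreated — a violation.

{A2, C3}

F2: violates R2,R7
G2: violates R4
A2: legal
B2: violates R4
C3: legal
D3: violates R3
E3: violates R3,R4
F3: violates R3,R7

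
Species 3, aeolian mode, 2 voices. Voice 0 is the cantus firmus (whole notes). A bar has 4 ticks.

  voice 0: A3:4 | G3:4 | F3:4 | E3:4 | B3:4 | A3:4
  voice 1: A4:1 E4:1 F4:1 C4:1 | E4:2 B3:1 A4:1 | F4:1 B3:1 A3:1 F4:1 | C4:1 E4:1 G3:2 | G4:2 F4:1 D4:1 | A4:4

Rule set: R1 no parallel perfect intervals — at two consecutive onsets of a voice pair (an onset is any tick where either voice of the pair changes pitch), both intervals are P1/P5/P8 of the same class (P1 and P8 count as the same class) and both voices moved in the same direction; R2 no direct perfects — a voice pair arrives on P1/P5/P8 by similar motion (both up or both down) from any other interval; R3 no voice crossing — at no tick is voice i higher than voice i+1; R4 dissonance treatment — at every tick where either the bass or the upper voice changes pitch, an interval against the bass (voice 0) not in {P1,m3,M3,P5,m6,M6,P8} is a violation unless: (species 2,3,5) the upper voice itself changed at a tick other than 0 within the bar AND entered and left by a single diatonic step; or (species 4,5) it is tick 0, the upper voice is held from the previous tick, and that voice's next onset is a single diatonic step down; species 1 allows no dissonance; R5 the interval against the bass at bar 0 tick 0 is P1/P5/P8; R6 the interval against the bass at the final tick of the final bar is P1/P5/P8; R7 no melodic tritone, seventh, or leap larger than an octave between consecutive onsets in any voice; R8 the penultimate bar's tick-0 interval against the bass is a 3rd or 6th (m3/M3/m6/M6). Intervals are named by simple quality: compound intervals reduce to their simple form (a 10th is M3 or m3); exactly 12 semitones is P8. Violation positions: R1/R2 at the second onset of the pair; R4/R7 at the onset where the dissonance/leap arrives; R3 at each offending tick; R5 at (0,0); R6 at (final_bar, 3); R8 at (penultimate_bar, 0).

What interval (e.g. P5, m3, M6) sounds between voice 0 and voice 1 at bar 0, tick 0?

voice 0=A3 voice 1=A4 -> P8

P8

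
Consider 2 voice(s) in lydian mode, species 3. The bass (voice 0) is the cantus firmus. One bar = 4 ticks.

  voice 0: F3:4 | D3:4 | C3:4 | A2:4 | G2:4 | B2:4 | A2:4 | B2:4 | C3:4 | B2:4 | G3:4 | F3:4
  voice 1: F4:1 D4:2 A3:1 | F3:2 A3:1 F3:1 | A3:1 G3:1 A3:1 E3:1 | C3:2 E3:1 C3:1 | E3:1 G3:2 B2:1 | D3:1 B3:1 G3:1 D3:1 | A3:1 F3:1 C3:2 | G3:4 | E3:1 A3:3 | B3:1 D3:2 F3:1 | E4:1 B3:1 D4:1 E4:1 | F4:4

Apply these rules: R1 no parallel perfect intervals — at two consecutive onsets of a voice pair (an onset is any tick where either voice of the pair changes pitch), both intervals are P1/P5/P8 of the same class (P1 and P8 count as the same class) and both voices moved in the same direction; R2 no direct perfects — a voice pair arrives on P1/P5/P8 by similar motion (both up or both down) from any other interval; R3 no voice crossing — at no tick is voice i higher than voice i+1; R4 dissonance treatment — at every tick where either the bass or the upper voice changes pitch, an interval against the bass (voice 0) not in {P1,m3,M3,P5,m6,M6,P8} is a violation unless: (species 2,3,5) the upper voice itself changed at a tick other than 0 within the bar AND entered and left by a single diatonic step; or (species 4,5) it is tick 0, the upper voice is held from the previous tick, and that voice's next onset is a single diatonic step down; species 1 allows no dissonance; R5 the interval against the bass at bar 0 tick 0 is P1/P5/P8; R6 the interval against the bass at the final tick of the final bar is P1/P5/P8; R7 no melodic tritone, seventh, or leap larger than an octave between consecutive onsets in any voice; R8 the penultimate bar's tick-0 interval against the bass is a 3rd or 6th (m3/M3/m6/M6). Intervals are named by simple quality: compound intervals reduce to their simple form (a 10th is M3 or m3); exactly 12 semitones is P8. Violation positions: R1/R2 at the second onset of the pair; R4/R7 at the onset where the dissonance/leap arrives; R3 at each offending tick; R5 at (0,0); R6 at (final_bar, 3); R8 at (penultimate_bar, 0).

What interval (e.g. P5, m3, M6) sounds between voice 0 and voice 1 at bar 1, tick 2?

P5

voice 0=D3 voice 1=A3 -> P5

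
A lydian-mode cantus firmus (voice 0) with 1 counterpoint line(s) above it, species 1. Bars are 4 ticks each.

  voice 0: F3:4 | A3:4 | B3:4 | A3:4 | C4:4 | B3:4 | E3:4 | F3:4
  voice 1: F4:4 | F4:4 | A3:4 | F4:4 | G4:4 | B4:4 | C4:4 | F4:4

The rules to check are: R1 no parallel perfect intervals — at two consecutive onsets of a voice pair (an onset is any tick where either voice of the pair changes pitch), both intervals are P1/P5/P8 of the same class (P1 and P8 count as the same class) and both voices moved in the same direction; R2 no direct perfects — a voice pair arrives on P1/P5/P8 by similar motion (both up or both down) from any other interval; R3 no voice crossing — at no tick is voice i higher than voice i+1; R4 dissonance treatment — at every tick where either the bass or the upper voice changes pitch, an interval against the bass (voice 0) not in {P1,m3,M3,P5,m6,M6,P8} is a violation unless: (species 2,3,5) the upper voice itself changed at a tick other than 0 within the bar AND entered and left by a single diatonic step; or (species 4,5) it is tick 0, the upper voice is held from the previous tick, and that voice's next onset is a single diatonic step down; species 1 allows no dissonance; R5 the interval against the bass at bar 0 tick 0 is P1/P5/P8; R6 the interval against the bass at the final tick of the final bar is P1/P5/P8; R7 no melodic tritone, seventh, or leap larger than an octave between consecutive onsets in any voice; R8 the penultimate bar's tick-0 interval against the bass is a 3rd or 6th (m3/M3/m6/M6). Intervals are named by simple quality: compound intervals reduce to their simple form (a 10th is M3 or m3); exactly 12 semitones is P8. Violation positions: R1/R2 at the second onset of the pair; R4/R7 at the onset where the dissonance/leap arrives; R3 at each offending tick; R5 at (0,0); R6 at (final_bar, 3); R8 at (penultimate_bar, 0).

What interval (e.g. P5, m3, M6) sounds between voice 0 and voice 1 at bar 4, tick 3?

voice 0=C4 voice 1=G4 -> P5

P5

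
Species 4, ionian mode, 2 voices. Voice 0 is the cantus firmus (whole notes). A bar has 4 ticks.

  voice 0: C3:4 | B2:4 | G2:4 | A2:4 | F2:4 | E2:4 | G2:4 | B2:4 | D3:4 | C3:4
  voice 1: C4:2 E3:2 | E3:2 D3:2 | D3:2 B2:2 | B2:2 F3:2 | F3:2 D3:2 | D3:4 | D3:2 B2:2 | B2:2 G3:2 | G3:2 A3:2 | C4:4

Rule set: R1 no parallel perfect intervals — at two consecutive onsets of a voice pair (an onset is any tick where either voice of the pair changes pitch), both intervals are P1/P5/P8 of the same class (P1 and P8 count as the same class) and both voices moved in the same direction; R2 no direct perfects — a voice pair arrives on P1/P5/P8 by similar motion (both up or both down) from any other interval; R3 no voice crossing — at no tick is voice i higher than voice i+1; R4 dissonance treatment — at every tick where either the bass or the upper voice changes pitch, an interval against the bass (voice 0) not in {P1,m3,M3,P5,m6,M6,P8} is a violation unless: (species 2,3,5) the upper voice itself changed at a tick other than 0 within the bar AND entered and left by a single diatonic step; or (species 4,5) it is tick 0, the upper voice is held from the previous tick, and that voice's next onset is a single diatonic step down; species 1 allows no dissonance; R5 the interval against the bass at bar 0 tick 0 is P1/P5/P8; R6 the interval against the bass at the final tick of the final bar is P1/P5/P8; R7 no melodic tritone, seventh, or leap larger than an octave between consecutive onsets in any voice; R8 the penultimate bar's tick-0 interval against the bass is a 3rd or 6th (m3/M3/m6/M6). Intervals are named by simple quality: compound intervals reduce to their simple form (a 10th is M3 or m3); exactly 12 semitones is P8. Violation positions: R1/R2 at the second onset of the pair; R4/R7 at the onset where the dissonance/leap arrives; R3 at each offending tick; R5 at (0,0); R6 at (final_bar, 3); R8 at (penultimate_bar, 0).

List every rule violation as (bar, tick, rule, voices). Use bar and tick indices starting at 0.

bar 0: v0=C3 v1=C4 downbeat P8
bar 1: v0=B2 v1=E3 downbeat P4
bar 2: v0=G2 v1=D3 downbeat P5
bar 3: v0=A2 v1=B2 downbeat M2
bar 4: v0=F2 v1=F3 downbeat P8
bar 5: v0=E2 v1=D3 downbeat m7
bar 6: v0=G2 v1=D3 downbeat P5
bar 7: v0=B2 v1=B2 downbeat P1
bar 8: v0=D3 v1=G3 downbeat P4
bar 9: v0=C3 v1=C4 downbeat P8
  -> R4 @ bar 3 tick 0 v(0, 1): A2/B2 M2 untreated
  -> R7 @ bar 3 tick 2 v(1,): B2->F3 leap 6st
  -> R4 @ bar 5 tick 0 v(0, 1): E2/D3 m7 untreated
  -> R4 @ bar 8 tick 0 v(0, 1): D3/G3 P4 untreated
  -> R8 @ bar 8 tick 0 v(0, 1): penult P4 not 3rd/6th

(3, 0, R4, (0, 1))
(3, 2, R7, (1,))
(5, 0, R4, (0, 1))
(8, 0, R4, (0, 1))
(8, 0, R8, (0, 1))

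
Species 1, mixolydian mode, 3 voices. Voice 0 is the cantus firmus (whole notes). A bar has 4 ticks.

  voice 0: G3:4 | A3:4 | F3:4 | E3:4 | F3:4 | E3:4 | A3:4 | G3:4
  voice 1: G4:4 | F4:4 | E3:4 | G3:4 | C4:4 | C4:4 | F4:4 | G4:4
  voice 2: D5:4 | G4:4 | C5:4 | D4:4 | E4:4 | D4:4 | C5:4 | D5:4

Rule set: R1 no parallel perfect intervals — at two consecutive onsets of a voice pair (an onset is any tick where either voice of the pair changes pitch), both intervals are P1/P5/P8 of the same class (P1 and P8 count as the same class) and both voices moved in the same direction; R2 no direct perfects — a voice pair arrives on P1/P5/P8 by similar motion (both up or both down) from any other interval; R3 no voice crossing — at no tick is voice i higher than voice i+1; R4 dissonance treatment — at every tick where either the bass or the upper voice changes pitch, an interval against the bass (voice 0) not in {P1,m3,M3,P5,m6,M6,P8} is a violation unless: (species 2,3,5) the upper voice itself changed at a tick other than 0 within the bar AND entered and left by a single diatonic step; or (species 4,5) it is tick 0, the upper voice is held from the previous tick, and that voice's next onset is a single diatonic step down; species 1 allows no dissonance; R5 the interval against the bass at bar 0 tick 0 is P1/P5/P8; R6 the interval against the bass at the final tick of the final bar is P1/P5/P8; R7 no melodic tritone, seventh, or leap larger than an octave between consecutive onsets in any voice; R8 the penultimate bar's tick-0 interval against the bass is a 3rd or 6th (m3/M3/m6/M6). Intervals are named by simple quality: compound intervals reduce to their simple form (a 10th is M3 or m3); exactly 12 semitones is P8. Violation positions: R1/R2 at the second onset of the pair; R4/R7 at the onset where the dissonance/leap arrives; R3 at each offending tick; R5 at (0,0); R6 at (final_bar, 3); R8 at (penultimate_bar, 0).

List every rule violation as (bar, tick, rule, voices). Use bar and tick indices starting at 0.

(1, 0, R4, (0, 2))
(2, 0, R3, (0, 1))
(2, 0, R4, (0, 1))
(2, 0, R7, (1,))
(2, 1, R3, (0, 1))
(2, 2, R3, (0, 1))
(2, 3, R3, (0, 1))
(3, 0, R4, (0, 2))
(3, 0, R7, (2,))
(4, 0, R2, (0, 1))
(4, 0, R4, (0, 2))
(5, 0, R4, (0, 2))
(6, 0, R2, (1, 2))
(6, 0, R7, (2,))
(7, 0, R1, (1, 2))

bar 0: v0=G3 v1=G4 v2=D5 downbeat P5
bar 1: v0=A3 v1=F4 v2=G4 downbeat m7
bar 2: v0=F3 v1=E3 v2=C5 downbeat P5
bar 3: v0=E3 v1=G3 v2=D4 downbeat m7
bar 4: v0=F3 v1=C4 v2=E4 downbeat M7
bar 5: v0=E3 v1=C4 v2=D4 downbeat m7
bar 6: v0=A3 v1=F4 v2=C5 downbeat m3
bar 7: v0=G3 v1=G4 v2=D5 downbeat P5
  -> R4 @ bar 1 tick 0 v(0, 2): A3/G4 m7 untreated
  -> R3 @ bar 2 tick 0 v(0, 1): F3 above E3
  -> R4 @ bar 2 tick 0 v(0, 1): F3/E3 m2 untreated
  -> R7 @ bar 2 tick 0 v(1,): F4->E3 leap 13st
  -> R3 @ bar 2 tick 1 v(0, 1): F3 above E3
  -> R3 @ bar 2 tick 2 v(0, 1): F3 above E3
  -> R3 @ bar 2 tick 3 v(0, 1): F3 above E3
  -> R4 @ bar 3 tick 0 v(0, 2): E3/D4 m7 untreated
  -> R7 @ bar 3 tick 0 v(2,): C5->D4 leap 10st
  -> R2 @ bar 4 tick 0 v(0, 1): E3/G3 m3 -> F3/C4 P5 similar
  -> R4 @ bar 4 tick 0 v(0, 2): F3/E4 M7 untreated
  -> R4 @ bar 5 tick 0 v(0, 2): E3/D4 m7 untreated
  -> R2 @ bar 6 tick 0 v(1, 2): C4/D4 M2 -> F4/C5 P5 similar
  -> R7 @ bar 6 tick 0 v(2,): D4->C5 leap 10st
  -> R1 @ bar 7 tick 0 v(1, 2): F4/C5 P5 -> G4/D5 P5 similar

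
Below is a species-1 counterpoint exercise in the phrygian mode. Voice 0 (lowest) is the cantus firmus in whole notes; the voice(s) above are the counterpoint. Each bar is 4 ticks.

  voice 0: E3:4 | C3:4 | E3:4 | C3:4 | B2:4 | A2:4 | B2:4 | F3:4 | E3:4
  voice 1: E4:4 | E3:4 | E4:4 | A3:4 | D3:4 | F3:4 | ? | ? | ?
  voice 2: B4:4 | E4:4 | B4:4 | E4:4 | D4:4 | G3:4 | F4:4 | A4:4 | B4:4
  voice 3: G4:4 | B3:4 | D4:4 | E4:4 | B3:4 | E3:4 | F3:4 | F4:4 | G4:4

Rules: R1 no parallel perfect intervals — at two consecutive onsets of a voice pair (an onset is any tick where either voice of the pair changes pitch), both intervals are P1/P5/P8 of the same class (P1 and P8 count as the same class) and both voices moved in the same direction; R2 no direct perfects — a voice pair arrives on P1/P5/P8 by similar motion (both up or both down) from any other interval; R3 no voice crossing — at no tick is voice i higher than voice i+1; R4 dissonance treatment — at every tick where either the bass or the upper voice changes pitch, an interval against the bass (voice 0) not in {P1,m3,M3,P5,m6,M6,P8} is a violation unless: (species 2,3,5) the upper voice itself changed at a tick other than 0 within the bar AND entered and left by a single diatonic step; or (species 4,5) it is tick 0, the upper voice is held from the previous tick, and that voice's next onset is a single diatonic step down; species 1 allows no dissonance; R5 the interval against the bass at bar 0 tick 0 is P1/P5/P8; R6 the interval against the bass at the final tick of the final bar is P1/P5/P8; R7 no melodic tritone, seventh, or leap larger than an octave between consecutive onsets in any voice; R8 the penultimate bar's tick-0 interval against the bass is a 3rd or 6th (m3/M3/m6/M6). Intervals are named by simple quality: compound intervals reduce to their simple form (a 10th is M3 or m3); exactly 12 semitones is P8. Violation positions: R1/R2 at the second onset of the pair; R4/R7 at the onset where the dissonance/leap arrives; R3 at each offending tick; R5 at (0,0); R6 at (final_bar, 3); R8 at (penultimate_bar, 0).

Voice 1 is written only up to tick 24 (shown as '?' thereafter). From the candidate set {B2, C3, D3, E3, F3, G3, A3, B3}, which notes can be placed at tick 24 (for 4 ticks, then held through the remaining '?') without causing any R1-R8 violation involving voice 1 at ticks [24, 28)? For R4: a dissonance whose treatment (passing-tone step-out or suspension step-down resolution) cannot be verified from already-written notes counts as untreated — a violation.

{D3, G3}

B2: violates R7
C3: violates R4
D3: legal
E3: violates R4
F3: violates R4
G3: legal
A3: violates R4
B3: violates R2,R7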